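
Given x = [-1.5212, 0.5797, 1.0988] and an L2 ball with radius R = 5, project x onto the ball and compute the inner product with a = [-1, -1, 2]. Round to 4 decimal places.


Step 1: Compute ||x|| (intermediates to 6 decimals).
||x|| = sqrt((-1.5212)^2 + 0.5797^2 + 1.0988^2) = 1.964043
Step 2: Project.
Since ||x|| <= R, proj = x (no scaling needed).
proj(x) = [-1.5212, 0.5797, 1.0988]
Step 3: Dot product.
a^T * proj(x) = -1*(-1.5212) - 1*0.5797 + 2*1.0988 = 3.1391


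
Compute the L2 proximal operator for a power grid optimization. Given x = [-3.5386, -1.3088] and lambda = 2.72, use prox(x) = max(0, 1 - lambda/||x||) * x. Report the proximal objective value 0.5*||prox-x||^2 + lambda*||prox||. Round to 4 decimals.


Step 1: Compute ||x||.
||x|| = 3.7729
Step 2: Compute scaling factor.
scale = max(0, 1 - 2.72/3.7729) = 0.2791
Step 3: prox(x) = [-0.9875, -0.3652]
||prox(x)|| = 1.0529
Step 4: Proximal objective.
0.5*||prox-x||^2 = 3.6992
lambda*||prox|| = 2.8639
Total = 6.563


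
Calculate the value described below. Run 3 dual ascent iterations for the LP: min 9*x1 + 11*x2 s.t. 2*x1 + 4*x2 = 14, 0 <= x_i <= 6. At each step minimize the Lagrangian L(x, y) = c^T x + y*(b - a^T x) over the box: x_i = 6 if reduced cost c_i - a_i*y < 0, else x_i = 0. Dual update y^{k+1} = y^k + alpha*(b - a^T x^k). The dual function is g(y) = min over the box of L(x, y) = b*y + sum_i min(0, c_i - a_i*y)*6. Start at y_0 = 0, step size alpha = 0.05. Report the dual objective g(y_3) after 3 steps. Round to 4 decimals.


Dual ascent for LP: min 9*x1 + 11*x2, 2*x1 + 4*x2 = 14, 0 <= x_i <= 6
Step 1: y^k = 0.0, reduced costs: (9.0, 11.0)
  x^k = (0.0, 0.0), subgradient = b - a^T x = 14.0
  y^{k+1} = 0.0 + 0.05*14.0 = 0.7
Step 2: y^k = 0.7, reduced costs: (7.6, 8.2)
  x^k = (0.0, 0.0), subgradient = b - a^T x = 14.0
  y^{k+1} = 0.7 + 0.05*14.0 = 1.4
Step 3: y^k = 1.4, reduced costs: (6.2, 5.4)
  x^k = (0.0, 0.0), subgradient = b - a^T x = 14.0
  y^{k+1} = 1.4 + 0.05*14.0 = 2.1
Dual objective at y_3 = 2.1: reduced costs (4.8, 2.6), box minimizer x = (0.0, 0.0)
g(y_3) = b*y + (c1 - a1*y)*x1 + (c2 - a2*y)*x2 = 14*2.1 + 4.8*0.0 + 2.6*0.0 = 29.4 + 0.0 + 0.0 = 29.4


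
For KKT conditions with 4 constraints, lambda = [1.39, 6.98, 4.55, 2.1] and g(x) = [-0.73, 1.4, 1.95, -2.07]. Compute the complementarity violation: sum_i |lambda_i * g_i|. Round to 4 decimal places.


KKT complementary slackness check:
lambda_1 * g_1 = 1.39 * -0.73 = -1.0147
lambda_2 * g_2 = 6.98 * 1.4 = 9.772
lambda_3 * g_3 = 4.55 * 1.95 = 8.8725
lambda_4 * g_4 = 2.1 * -2.07 = -4.347
Total violation = 1.0147 + 9.772 + 8.8725 + 4.347 = 24.0062


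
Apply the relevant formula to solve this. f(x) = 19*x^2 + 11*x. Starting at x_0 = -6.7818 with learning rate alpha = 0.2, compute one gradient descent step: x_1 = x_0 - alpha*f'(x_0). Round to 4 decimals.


We compute the gradient at x_0 and apply the update.
f'(x) = 38*x + 11
f'(-6.7818) = 38*-6.7818 + 11 = -246.7084
x_1 = -6.7818 - 0.2*-246.7084 = 42.5599


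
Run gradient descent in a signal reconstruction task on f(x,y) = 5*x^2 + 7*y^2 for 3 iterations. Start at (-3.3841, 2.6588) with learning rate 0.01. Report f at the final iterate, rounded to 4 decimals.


Gradient descent on f(x,y) = 5*x^2 + 7*y^2.
Starting point: (-3.3841, 2.6588), alpha = 0.01
Step 1: grad_x = 2*5*-3.3841 = -33.841, grad_y = 2*7*2.6588 = 37.2232
  x_1 = -3.3841 - 0.01*-33.841 = -3.0457
  y_1 = 2.6588 - 0.01*37.2232 = 2.2866
Step 2: grad_x = 2*5*-3.0457 = -30.4569, grad_y = 2*7*2.2866 = 32.012
  x_2 = -3.0457 - 0.01*-30.4569 = -2.7411
  y_2 = 2.2866 - 0.01*32.012 = 1.9664
Step 3: grad_x = 2*5*-2.7411 = -27.4112, grad_y = 2*7*1.9664 = 27.5303
  x_3 = -2.7411 - 0.01*-27.4112 = -2.467
  y_3 = 1.9664 - 0.01*27.5303 = 1.6911
f(-2.467, 1.6911) = 5*(-2.467)^2 + 7*1.6911^2 = 50.4505


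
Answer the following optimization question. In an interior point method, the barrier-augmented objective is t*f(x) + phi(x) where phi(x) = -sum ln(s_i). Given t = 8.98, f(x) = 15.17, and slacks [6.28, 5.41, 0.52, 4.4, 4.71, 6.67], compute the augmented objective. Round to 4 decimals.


Step 1: Compute log-barrier.
ln values: [1.8374, 1.6882, -0.6539, 1.4816, 1.5497, 1.8976]
phi = -(1.8374 + 1.6882 - 0.6539 + 1.4816 + 1.5497 + 1.8976) = -7.8006
Step 2: Compute augmented objective.
t*f(x) = 8.98*15.17 = 136.2266
Total = 136.2266 - 7.8006 = 128.426


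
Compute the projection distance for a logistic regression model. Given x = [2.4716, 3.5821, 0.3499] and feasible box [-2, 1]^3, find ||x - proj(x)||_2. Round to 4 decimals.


Project each component onto [-2, 1].
clip(2.4716) = 1.0, clip(3.5821) = 1.0, clip(0.3499) = 0.3499
Projection = [1.0, 1.0, 0.3499]
Squared diffs: [2.1656, 6.6672, 0.0]
Distance = sqrt(8.8328) = 2.972


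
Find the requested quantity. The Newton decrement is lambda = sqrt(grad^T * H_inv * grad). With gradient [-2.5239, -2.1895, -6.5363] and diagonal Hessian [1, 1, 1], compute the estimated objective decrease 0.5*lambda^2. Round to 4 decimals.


Step 1: H is diagonal, so H^(-1) * g = [-2.5239, -2.1895, -6.5363].
Step 2: g^T H^(-1) g = sum_i g_i^2 / H_ii
  = (-2.5239)^2/1 + (-2.1895)^2/1 + (-6.5363)^2/1
  = 6.3701 + 4.7939 + 42.7232 = 53.8872
Step 3: Objective decrease = 0.5 * g^T H^(-1) g = 26.9436


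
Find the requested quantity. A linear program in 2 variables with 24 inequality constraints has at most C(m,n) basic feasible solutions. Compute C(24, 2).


Each vertex corresponds to some choice of n active constraints out of m, so the number of vertices is at most C(m, n) = m! / (n!(m-n)!).
m = 24, n = 2
Numerator: 24 * 23
Denominator: 2! = 2
C(24, 2) = 276


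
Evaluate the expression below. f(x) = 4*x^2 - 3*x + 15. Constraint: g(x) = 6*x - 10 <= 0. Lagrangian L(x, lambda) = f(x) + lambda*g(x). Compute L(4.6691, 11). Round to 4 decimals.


Step 1: Evaluate f(x).
f(4.6691) = 4*4.6691^2 - 3*4.6691 + 15 = 88.1947
Step 2: Evaluate g(x).
g(4.6691) = 6*4.6691 - 10 = 18.0146
Step 3: Compute Lagrangian.
L = 88.1947 + 11*18.0146 = 286.3553


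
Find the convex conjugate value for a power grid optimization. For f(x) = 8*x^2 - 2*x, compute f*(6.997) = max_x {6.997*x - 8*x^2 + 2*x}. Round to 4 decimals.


f*(y) = sup_x {y*x - a*x^2 - b*x} = sup_x {(y-b)*x - a*x^2}
FOC: (y - b) - 2a*x = 0 => x* = (y - b)/(2a)
x* = (6.997 + 2)/(2*8) = 0.5623
f*(6.997) = (y-b)^2/(4a) = (6.997 + 2)^2/(4*8)
= 80.946/32 = 2.5296


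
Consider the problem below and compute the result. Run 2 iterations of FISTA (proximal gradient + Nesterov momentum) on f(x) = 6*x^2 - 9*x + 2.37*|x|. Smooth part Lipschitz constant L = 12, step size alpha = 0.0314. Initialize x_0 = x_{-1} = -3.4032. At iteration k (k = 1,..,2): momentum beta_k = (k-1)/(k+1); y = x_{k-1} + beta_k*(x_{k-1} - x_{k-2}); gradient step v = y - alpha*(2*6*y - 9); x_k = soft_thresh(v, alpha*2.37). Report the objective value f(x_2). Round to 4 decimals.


FISTA on f(x) = 6*x^2 - 9*x + 2.37*|x|
L = 12, alpha = 0.0314
Iteration 1: beta = 0.0, y = -3.4032 + 0.0*(-3.4032 + 3.4032) = -3.4032
  grad(y) = -49.8384, v = y - alpha*grad = -1.8383
  prox(v) = soft_thresh(-1.8383, 0.0744) = -1.7639
Iteration 2: beta = 0.3333, y = -1.7639 + 0.3333*(-1.7639 + 3.4032) = -1.2174
  grad(y) = -23.6089, v = y - alpha*grad = -0.4761
  prox(v) = soft_thresh(-0.4761, 0.0744) = -0.4017
f(x_2) = 6*(-0.4017)^2 - 9*(-0.4017) + 2.37*|-0.4017| = 5.535


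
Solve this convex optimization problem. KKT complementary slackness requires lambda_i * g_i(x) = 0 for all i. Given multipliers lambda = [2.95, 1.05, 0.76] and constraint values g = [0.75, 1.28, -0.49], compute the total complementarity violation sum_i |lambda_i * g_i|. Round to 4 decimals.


KKT complementary slackness check:
lambda_1 * g_1 = 2.95 * 0.75 = 2.2125
lambda_2 * g_2 = 1.05 * 1.28 = 1.344
lambda_3 * g_3 = 0.76 * -0.49 = -0.3724
Total violation = 2.2125 + 1.344 + 0.3724 = 3.9289


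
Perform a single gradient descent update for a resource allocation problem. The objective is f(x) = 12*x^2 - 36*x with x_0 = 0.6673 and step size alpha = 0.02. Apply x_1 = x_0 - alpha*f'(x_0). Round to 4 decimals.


We compute the gradient at x_0 and apply the update.
f'(x) = 24*x - 36
f'(0.6673) = 24*0.6673 - 36 = -19.9848
x_1 = 0.6673 - 0.02*-19.9848 = 1.067


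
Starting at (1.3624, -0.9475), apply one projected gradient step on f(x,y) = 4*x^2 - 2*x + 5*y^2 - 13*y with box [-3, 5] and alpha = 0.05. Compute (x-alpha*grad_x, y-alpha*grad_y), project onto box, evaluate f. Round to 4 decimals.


Step 1: Compute gradient at (1.3624, -0.9475).
grad_x = 2*4*1.3624 - 2 = 8.8992
grad_y = 2*5*-0.9475 - 13 = -22.475
Step 2: Gradient step.
x_raw = 1.3624 - 0.05*8.8992 = 0.9174
y_raw = -0.9475 - 0.05*-22.475 = 0.1763
Step 3: Project onto [-3, 5].
x_proj = clip(0.9174) = 0.9174
y_proj = clip(0.1763) = 0.1763
Step 4: Evaluate f.
f(0.9174, 0.1763) = -0.604


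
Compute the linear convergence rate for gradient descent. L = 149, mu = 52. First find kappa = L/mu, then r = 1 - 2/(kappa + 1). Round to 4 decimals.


Step 1: Compute the condition number.
kappa = L/mu = 149/52 = 2.8654
Step 2: Compute the convergence rate.
r = 1 - 2/(kappa + 1) = 1 - 2*mu/(L + mu) = (L - mu)/(L + mu) = 97/201 = 0.4826


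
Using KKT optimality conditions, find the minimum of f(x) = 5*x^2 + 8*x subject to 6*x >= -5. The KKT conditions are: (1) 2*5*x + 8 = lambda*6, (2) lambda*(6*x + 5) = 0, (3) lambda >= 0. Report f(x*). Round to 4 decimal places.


Step 1: Try lambda = 0 (constraint inactive).
Stationarity: 2*5*x + 8 = 0
x* = -8/(2*5) = -0.8
Check constraint: 6*-0.8 = -4.8 >= -5 -- satisfied.
Step 2: Compute optimal value.
f(x*) = 5*(-0.8)^2 + 8*(-0.8) = -3.2


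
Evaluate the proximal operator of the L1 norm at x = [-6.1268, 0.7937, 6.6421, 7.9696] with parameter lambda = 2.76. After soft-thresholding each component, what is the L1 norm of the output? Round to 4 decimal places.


Soft-thresholding with lambda = 2.76:
prox(-6.1268) = sign(-6.1268)*max(|-6.1268| - 2.76, 0) = -3.3668
prox(0.7937) = sign(0.7937)*max(|0.7937| - 2.76, 0) = 0.0
prox(6.6421) = sign(6.6421)*max(|6.6421| - 2.76, 0) = 3.8821
prox(7.9696) = sign(7.9696)*max(|7.9696| - 2.76, 0) = 5.2096
prox(x) = [-3.3668, 0.0, 3.8821, 5.2096]
||prox(x)||_1 = 3.3668 + 0.0 + 3.8821 + 5.2096 = 12.4585


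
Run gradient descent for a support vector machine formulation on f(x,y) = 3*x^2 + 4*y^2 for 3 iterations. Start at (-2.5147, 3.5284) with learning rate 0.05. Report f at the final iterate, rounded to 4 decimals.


Gradient descent on f(x,y) = 3*x^2 + 4*y^2.
Starting point: (-2.5147, 3.5284), alpha = 0.05
Step 1: grad_x = 2*3*-2.5147 = -15.0882, grad_y = 2*4*3.5284 = 28.2272
  x_1 = -2.5147 - 0.05*-15.0882 = -1.7603
  y_1 = 3.5284 - 0.05*28.2272 = 2.117
Step 2: grad_x = 2*3*-1.7603 = -10.5617, grad_y = 2*4*2.117 = 16.9363
  x_2 = -1.7603 - 0.05*-10.5617 = -1.2322
  y_2 = 2.117 - 0.05*16.9363 = 1.2702
Step 3: grad_x = 2*3*-1.2322 = -7.3932, grad_y = 2*4*1.2702 = 10.1618
  x_3 = -1.2322 - 0.05*-7.3932 = -0.8625
  y_3 = 1.2702 - 0.05*10.1618 = 0.7621
f(-0.8625, 0.7621) = 3*(-0.8625)^2 + 4*0.7621^2 = 4.5553


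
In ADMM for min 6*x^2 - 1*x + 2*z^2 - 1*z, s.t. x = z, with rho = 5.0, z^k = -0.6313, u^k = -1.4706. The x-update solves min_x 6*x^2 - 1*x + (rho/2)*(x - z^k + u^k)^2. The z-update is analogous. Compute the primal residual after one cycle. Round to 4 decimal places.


ADMM iteration with rho = 5.0, z^k = -0.6313, u^k = -1.4706
Step 1: x-update.
Minimize 6*x^2 - 1*x + (5.0/2)*(x + 0.6313 - 1.4706)^2
FOC: (2*6 + 5.0)*x = 1 + 5.0*(-0.6313 + 1.4706)
x^{k+1} = 0.3057
Step 2: z-update.
Minimize 2*z^2 - 1*z + (5.0/2)*(0.3057 - z - 1.4706)^2
FOC: (2*2 + 5.0)*z = 1 + 5.0*(0.3057 - 1.4706)
z^{k+1} = -0.5361
Step 3: u-update.
u^{k+1} = -1.4706 + 0.3057 + 0.5361 = -0.6289
Step 4: Primal residual = |0.3057 + 0.5361| = 0.8417


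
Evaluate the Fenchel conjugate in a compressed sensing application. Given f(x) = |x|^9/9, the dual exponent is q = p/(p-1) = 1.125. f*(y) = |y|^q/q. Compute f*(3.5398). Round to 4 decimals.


The conjugate exponent q satisfies 1/p + 1/q = 1.
p = 9, so q = 9/(9 - 1) = 1.125
|y|^q = 3.5398^1.125 = 4.1457
f*(3.5398) = 4.1457 / 1.125 = 3.6851


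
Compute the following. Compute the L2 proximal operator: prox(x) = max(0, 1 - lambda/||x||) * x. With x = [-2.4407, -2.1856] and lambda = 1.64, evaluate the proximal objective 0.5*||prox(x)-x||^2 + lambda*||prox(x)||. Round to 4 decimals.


Step 1: Compute ||x||.
||x|| = 3.2763
Step 2: Compute scaling factor.
scale = max(0, 1 - 1.64/3.2763) = 0.4994
Step 3: prox(x) = [-1.219, -1.0916]
||prox(x)|| = 1.6363
Step 4: Proximal objective.
0.5*||prox-x||^2 = 1.3448
lambda*||prox|| = 2.6835
Total = 4.0283


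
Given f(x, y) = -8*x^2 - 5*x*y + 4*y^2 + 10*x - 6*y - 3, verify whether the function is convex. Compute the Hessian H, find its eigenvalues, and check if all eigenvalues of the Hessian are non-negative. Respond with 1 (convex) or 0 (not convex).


The Hessian of f(x,y) = -8*x^2 - 5*x*y + 4*y^2 + 10*x - 6*y - 3 is:
H = [[-16, -5], [-5, 8]]
Trace = -16 + 8 = -8
Determinant = -16*8 - (-5)^2 = -153
Discriminant = (-8)^2 - 4*-153 = 676.0
Eigenvalues: lambda_1 = -17.0, lambda_2 = 9.0
The function is not convex.

0


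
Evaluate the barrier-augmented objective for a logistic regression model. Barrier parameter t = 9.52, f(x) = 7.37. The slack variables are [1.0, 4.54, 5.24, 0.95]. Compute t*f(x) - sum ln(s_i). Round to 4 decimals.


Step 1: Compute log-barrier.
ln values: [0.0, 1.5129, 1.6563, -0.0513]
phi = -(0.0 + 1.5129 + 1.6563 - 0.0513) = -3.118
Step 2: Compute augmented objective.
t*f(x) = 9.52*7.37 = 70.1624
Total = 70.1624 - 3.118 = 67.0444


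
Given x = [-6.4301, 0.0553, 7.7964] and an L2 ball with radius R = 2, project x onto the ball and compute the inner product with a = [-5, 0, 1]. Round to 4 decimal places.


Step 1: Compute ||x|| (intermediates to 6 decimals).
||x|| = sqrt((-6.4301)^2 + 0.0553^2 + 7.7964^2) = 10.106092
Step 2: Project.
Since ||x|| > R, scale = R/||x|| = 2/10.106092 = 0.1979, proj(x) = scale * x
proj(x) = [-1.272517, 0.010944, 1.542908]
Step 3: Dot product.
a^T * proj(x) = -5*(-1.272517) + 0*0.010944 + 1*1.542908 = 7.9055


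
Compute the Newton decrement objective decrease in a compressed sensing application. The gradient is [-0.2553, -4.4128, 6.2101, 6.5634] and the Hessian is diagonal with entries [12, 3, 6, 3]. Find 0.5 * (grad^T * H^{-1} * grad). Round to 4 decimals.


Step 1: H is diagonal, so H^(-1) * g = [-0.0213, -1.4709, 1.035, 2.1878].
Step 2: g^T H^(-1) g = sum_i g_i^2 / H_ii
  = (-0.2553)^2/12 + (-4.4128)^2/3 + (6.2101)^2/6 + (6.5634)^2/3
  = 0.0054 + 6.4909 + 6.4276 + 14.3594 = 27.2833
Step 3: Objective decrease = 0.5 * g^T H^(-1) g = 13.6417


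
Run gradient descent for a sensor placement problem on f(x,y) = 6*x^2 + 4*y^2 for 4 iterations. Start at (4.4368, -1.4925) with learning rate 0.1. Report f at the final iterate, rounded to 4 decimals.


Gradient descent on f(x,y) = 6*x^2 + 4*y^2.
Starting point: (4.4368, -1.4925), alpha = 0.1
Step 1: grad_x = 2*6*4.4368 = 53.2416, grad_y = 2*4*-1.4925 = -11.94
  x_1 = 4.4368 - 0.1*53.2416 = -0.8874
  y_1 = -1.4925 - 0.1*-11.94 = -0.2985
Step 2: grad_x = 2*6*-0.8874 = -10.6483, grad_y = 2*4*-0.2985 = -2.388
  x_2 = -0.8874 - 0.1*-10.6483 = 0.1775
  y_2 = -0.2985 - 0.1*-2.388 = -0.0597
Step 3: grad_x = 2*6*0.1775 = 2.1297, grad_y = 2*4*-0.0597 = -0.4776
  x_3 = 0.1775 - 0.1*2.1297 = -0.0355
  y_3 = -0.0597 - 0.1*-0.4776 = -0.0119
Step 4: grad_x = 2*6*-0.0355 = -0.4259, grad_y = 2*4*-0.0119 = -0.0955
  x_4 = -0.0355 - 0.1*-0.4259 = 0.0071
  y_4 = -0.0119 - 0.1*-0.0955 = -0.0024
f(0.0071, -0.0024) = 6*0.0071^2 + 4*(-0.0024)^2 = 0.0003


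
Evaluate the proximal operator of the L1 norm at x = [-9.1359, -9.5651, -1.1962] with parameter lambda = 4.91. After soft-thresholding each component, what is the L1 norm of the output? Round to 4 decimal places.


Soft-thresholding with lambda = 4.91:
prox(-9.1359) = sign(-9.1359)*max(|-9.1359| - 4.91, 0) = -4.2259
prox(-9.5651) = sign(-9.5651)*max(|-9.5651| - 4.91, 0) = -4.6551
prox(-1.1962) = sign(-1.1962)*max(|-1.1962| - 4.91, 0) = 0.0
prox(x) = [-4.2259, -4.6551, 0.0]
||prox(x)||_1 = 4.2259 + 4.6551 + 0.0 = 8.881


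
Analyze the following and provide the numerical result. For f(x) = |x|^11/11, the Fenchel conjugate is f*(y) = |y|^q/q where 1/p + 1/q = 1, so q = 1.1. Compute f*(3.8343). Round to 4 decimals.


The conjugate exponent q satisfies 1/p + 1/q = 1.
p = 11, so q = 11/(11 - 1) = 1.1
|y|^q = 3.8343^1.1 = 4.3859
f*(3.8343) = 4.3859 / 1.1 = 3.9871


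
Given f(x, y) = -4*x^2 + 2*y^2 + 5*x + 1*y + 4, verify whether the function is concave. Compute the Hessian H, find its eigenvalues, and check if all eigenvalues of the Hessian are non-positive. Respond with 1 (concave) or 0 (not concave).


The Hessian of f(x,y) = -4*x^2 + 2*y^2 + 5*x + 1*y + 4 is:
H = [[-8, 0], [0, 4]]
Trace = -8 + 4 = -4
Determinant = -8*4 - (0)^2 = -32
Discriminant = (-4)^2 - 4*-32 = 144.0
Eigenvalues: lambda_1 = -8.0, lambda_2 = 4.0
The function is not concave.

0


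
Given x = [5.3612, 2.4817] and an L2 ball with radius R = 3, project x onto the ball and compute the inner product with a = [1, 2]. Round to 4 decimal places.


Step 1: Compute ||x|| (intermediates to 6 decimals).
||x|| = sqrt(5.3612^2 + 2.4817^2) = 5.907732
Step 2: Project.
Since ||x|| > R, scale = R/||x|| = 3/5.907732 = 0.507809, proj(x) = scale * x
proj(x) = [2.722466, 1.26023]
Step 3: Dot product.
a^T * proj(x) = 1*2.722466 + 2*1.26023 = 5.2429


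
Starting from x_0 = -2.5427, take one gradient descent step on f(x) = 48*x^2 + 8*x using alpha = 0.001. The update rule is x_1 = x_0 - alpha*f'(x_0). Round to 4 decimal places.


We compute the gradient at x_0 and apply the update.
f'(x) = 96*x + 8
f'(-2.5427) = 96*-2.5427 + 8 = -236.0992
x_1 = -2.5427 - 0.001*-236.0992 = -2.3066


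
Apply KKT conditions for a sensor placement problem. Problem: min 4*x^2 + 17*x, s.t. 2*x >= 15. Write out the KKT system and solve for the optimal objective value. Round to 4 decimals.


Step 1: Try lambda = 0 (constraint inactive).
x_unc = -17/(2*4) = -2.125
Check: 2*-2.125 = -4.25 < 15 -- violated!
Step 2: Constraint must be active: 2*x = 15
x* = 15/2 = 7.5
lambda = (2*4*7.5 + 17)/2 = 38.5
Step 3: Compute optimal value.
f(x*) = 4*7.5^2 + 17*7.5 = 352.5


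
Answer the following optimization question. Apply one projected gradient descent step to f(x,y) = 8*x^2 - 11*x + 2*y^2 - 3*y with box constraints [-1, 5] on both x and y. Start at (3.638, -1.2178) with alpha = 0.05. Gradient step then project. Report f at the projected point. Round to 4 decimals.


Step 1: Compute gradient at (3.638, -1.2178).
grad_x = 2*8*3.638 - 11 = 47.208
grad_y = 2*2*-1.2178 - 3 = -7.8712
Step 2: Gradient step.
x_raw = 3.638 - 0.05*47.208 = 1.2776
y_raw = -1.2178 - 0.05*-7.8712 = -0.8242
Step 3: Project onto [-1, 5].
x_proj = clip(1.2776) = 1.2776
y_proj = clip(-0.8242) = -0.8242
Step 4: Evaluate f.
f(1.2776, -0.8242) = 2.836


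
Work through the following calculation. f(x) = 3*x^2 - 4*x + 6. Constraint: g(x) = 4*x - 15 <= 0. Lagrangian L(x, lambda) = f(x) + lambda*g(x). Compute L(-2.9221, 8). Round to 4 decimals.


Step 1: Evaluate f(x).
f(-2.9221) = 3*(-2.9221)^2 - 4*(-2.9221) + 6 = 43.3044
Step 2: Evaluate g(x).
g(-2.9221) = 4*-2.9221 - 15 = -26.6884
Step 3: Compute Lagrangian.
L = 43.3044 + 8*-26.6884 = -170.2028


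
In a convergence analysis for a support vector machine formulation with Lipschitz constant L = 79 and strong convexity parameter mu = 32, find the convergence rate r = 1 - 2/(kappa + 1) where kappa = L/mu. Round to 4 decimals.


Step 1: Compute the condition number.
kappa = L/mu = 79/32 = 2.4688
Step 2: Compute the convergence rate.
r = 1 - 2/(kappa + 1) = 1 - 2*mu/(L + mu) = (L - mu)/(L + mu) = 47/111 = 0.4234


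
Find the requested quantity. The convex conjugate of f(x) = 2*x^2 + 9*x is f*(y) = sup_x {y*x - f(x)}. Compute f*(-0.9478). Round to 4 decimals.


f*(y) = sup_x {y*x - a*x^2 - b*x} = sup_x {(y-b)*x - a*x^2}
FOC: (y - b) - 2a*x = 0 => x* = (y - b)/(2a)
x* = (-0.9478 - 9)/(2*2) = -2.487
f*(-0.9478) = (y-b)^2/(4a) = (-0.9478 - 9)^2/(4*2)
= 98.9587/8 = 12.3698


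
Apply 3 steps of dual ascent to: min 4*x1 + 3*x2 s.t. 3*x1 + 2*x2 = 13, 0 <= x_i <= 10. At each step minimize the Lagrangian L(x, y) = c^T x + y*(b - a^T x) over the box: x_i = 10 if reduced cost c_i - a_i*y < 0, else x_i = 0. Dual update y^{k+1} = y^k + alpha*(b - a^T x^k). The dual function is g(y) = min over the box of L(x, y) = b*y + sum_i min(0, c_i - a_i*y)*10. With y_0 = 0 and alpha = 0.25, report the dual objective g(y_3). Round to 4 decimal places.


Dual ascent for LP: min 4*x1 + 3*x2, 3*x1 + 2*x2 = 13, 0 <= x_i <= 10
Step 1: y^k = 0.0, reduced costs: (4.0, 3.0)
  x^k = (0.0, 0.0), subgradient = b - a^T x = 13.0
  y^{k+1} = 0.0 + 0.25*13.0 = 3.25
Step 2: y^k = 3.25, reduced costs: (-5.75, -3.5)
  x^k = (10.0, 10.0), subgradient = b - a^T x = -37.0
  y^{k+1} = 3.25 + 0.25*-37.0 = -6.0
Step 3: y^k = -6.0, reduced costs: (22.0, 15.0)
  x^k = (0.0, 0.0), subgradient = b - a^T x = 13.0
  y^{k+1} = -6.0 + 0.25*13.0 = -2.75
Dual objective at y_3 = -2.75: reduced costs (12.25, 8.5), box minimizer x = (0.0, 0.0)
g(y_3) = b*y + (c1 - a1*y)*x1 + (c2 - a2*y)*x2 = 13*(-2.75) + 12.25*0.0 + 8.5*0.0 = -35.75 + 0.0 + 0.0 = -35.75


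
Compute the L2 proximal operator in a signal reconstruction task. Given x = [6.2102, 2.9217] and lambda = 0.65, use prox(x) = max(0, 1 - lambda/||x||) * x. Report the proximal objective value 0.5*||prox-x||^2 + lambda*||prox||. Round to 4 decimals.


Step 1: Compute ||x||.
||x|| = 6.8632
Step 2: Compute scaling factor.
scale = max(0, 1 - 0.65/6.8632) = 0.9053
Step 3: prox(x) = [5.622, 2.645]
||prox(x)|| = 6.2132
Step 4: Proximal objective.
0.5*||prox-x||^2 = 0.2113
lambda*||prox|| = 4.0386
Total = 4.2498


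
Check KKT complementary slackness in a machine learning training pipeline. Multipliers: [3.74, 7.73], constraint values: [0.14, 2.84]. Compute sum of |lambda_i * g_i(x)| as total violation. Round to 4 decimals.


KKT complementary slackness check:
lambda_1 * g_1 = 3.74 * 0.14 = 0.5236
lambda_2 * g_2 = 7.73 * 2.84 = 21.9532
Total violation = 0.5236 + 21.9532 = 22.4768


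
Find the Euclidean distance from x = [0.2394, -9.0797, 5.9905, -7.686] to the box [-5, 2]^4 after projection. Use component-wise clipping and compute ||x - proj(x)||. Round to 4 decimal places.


Project each component onto [-5, 2].
clip(0.2394) = 0.2394, clip(-9.0797) = -5.0, clip(5.9905) = 2.0, clip(-7.686) = -5.0
Projection = [0.2394, -5.0, 2.0, -5.0]
Squared diffs: [0.0, 16.644, 15.9241, 7.2146]
Distance = sqrt(39.7827) = 6.3073


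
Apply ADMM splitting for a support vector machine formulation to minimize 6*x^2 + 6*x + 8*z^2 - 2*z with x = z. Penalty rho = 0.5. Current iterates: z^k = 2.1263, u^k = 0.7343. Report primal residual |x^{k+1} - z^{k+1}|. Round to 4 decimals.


ADMM iteration with rho = 0.5, z^k = 2.1263, u^k = 0.7343
Step 1: x-update.
Minimize 6*x^2 + 6*x + (0.5/2)*(x - 2.1263 + 0.7343)^2
FOC: (2*6 + 0.5)*x = -6 + 0.5*(2.1263 - 0.7343)
x^{k+1} = -0.4243
Step 2: z-update.
Minimize 8*z^2 - 2*z + (0.5/2)*(-0.4243 - z + 0.7343)^2
FOC: (2*8 + 0.5)*z = 2 + 0.5*(-0.4243 + 0.7343)
z^{k+1} = 0.1306
Step 3: u-update.
u^{k+1} = 0.7343 - 0.4243 - 0.1306 = 0.1794
Step 4: Primal residual = |-0.4243 - 0.1306| = 0.5549


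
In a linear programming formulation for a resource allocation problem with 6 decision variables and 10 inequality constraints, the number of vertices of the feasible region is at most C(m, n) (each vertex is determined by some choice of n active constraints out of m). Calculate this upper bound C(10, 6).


Each vertex corresponds to some choice of n active constraints out of m, so the number of vertices is at most C(m, n) = m! / (n!(m-n)!).
m = 10, n = 6
Numerator: 10 * 9 * 8 * 7 * 6 * 5
Denominator: 6! = 720
C(10, 6) = 210


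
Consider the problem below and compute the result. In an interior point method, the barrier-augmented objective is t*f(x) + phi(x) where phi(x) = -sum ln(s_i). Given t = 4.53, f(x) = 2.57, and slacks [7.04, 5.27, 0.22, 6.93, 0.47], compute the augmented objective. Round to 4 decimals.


Step 1: Compute log-barrier.
ln values: [1.9516, 1.662, -1.5141, 1.9359, -0.755]
phi = -(1.9516 + 1.662 - 1.5141 + 1.9359 - 0.755) = -3.2803
Step 2: Compute augmented objective.
t*f(x) = 4.53*2.57 = 11.6421
Total = 11.6421 - 3.2803 = 8.3618


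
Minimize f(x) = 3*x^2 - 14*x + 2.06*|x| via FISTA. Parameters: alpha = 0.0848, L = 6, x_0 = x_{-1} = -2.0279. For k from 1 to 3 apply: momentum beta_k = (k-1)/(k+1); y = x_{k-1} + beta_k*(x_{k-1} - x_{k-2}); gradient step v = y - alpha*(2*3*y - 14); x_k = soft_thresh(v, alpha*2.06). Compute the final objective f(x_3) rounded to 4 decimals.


FISTA on f(x) = 3*x^2 - 14*x + 2.06*|x|
L = 6, alpha = 0.0848
Iteration 1: beta = 0.0, y = -2.0279 + 0.0*(-2.0279 + 2.0279) = -2.0279
  grad(y) = -26.1674, v = y - alpha*grad = 0.1911
  prox(v) = soft_thresh(0.1911, 0.1747) = 0.0164
Iteration 2: beta = 0.3333, y = 0.0164 + 0.3333*(0.0164 + 2.0279) = 0.6978
  grad(y) = -9.8129, v = y - alpha*grad = 1.53
  prox(v) = soft_thresh(1.53, 0.1747) = 1.3553
Iteration 3: beta = 0.5, y = 1.3553 + 0.5*(1.3553 - 0.0164) = 2.0247
  grad(y) = -1.8516, v = y - alpha*grad = 2.1817
  prox(v) = soft_thresh(2.1817, 0.1747) = 2.0071
f(x_3) = 3*2.0071^2 - 14*2.0071 + 2.06*|2.0071| = -11.8794


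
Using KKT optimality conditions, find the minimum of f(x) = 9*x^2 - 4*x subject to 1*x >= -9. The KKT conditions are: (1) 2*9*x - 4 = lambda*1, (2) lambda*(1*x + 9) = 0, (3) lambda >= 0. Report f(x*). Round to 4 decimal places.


Step 1: Try lambda = 0 (constraint inactive).
Stationarity: 2*9*x - 4 = 0
x* = 4/(2*9) = 2/9 = 0.2222 (rounded; the exact value 2/9 is used below)
Check constraint: 1*0.2222 = 0.2222 >= -9 -- satisfied.
Step 2: Compute optimal value.
f(x*) = 9*(2/9)^2 - 4*(2/9) = -0.4444


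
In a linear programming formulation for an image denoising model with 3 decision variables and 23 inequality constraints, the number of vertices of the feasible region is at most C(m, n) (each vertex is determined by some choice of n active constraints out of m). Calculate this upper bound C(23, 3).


Each vertex corresponds to some choice of n active constraints out of m, so the number of vertices is at most C(m, n) = m! / (n!(m-n)!).
m = 23, n = 3
Numerator: 23 * 22 * 21
Denominator: 3! = 6
C(23, 3) = 1771


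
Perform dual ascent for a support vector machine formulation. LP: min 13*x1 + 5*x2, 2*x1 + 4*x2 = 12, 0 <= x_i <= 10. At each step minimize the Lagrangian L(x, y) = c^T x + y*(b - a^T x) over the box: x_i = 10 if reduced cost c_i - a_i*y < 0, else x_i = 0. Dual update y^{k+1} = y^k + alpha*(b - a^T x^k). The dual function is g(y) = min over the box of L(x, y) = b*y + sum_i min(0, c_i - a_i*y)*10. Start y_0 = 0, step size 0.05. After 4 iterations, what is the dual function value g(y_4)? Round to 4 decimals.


Dual ascent for LP: min 13*x1 + 5*x2, 2*x1 + 4*x2 = 12, 0 <= x_i <= 10
Step 1: y^k = 0.0, reduced costs: (13.0, 5.0)
  x^k = (0.0, 0.0), subgradient = b - a^T x = 12.0
  y^{k+1} = 0.0 + 0.05*12.0 = 0.6
Step 2: y^k = 0.6, reduced costs: (11.8, 2.6)
  x^k = (0.0, 0.0), subgradient = b - a^T x = 12.0
  y^{k+1} = 0.6 + 0.05*12.0 = 1.2
Step 3: y^k = 1.2, reduced costs: (10.6, 0.2)
  x^k = (0.0, 0.0), subgradient = b - a^T x = 12.0
  y^{k+1} = 1.2 + 0.05*12.0 = 1.8
Step 4: y^k = 1.8, reduced costs: (9.4, -2.2)
  x^k = (0.0, 10.0), subgradient = b - a^T x = -28.0
  y^{k+1} = 1.8 + 0.05*-28.0 = 0.4
Dual objective at y_4 = 0.4: reduced costs (12.2, 3.4), box minimizer x = (0.0, 0.0)
g(y_4) = b*y + (c1 - a1*y)*x1 + (c2 - a2*y)*x2 = 12*0.4 + 12.2*0.0 + 3.4*0.0 = 4.8 + 0.0 + 0.0 = 4.8


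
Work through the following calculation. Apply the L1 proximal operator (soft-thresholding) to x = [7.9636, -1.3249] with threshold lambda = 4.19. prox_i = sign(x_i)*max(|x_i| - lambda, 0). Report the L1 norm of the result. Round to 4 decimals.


Soft-thresholding with lambda = 4.19:
prox(7.9636) = sign(7.9636)*max(|7.9636| - 4.19, 0) = 3.7736
prox(-1.3249) = sign(-1.3249)*max(|-1.3249| - 4.19, 0) = 0.0
prox(x) = [3.7736, 0.0]
||prox(x)||_1 = 3.7736 + 0.0 = 3.7736


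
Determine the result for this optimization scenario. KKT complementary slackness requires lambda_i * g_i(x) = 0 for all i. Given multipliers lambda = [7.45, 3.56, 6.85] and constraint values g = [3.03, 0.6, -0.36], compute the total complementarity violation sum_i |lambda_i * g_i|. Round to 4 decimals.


KKT complementary slackness check:
lambda_1 * g_1 = 7.45 * 3.03 = 22.5735
lambda_2 * g_2 = 3.56 * 0.6 = 2.136
lambda_3 * g_3 = 6.85 * -0.36 = -2.466
Total violation = 22.5735 + 2.136 + 2.466 = 27.1755


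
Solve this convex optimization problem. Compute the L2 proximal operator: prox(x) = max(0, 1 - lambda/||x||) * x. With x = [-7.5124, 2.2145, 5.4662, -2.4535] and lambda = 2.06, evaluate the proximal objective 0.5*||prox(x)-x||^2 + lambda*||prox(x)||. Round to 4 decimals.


Step 1: Compute ||x||.
||x|| = 9.861
Step 2: Compute scaling factor.
scale = max(0, 1 - 2.06/9.861) = 0.7911
Step 3: prox(x) = [-5.943, 1.7519, 4.3243, -1.941]
||prox(x)|| = 7.801
Step 4: Proximal objective.
0.5*||prox-x||^2 = 2.1218
lambda*||prox|| = 16.0701
Total = 18.1918


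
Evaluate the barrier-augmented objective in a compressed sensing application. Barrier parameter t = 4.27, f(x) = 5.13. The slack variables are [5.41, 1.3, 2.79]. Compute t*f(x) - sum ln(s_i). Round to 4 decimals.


Step 1: Compute log-barrier.
ln values: [1.6882, 0.2624, 1.026]
phi = -(1.6882 + 0.2624 + 1.026) = -2.9767
Step 2: Compute augmented objective.
t*f(x) = 4.27*5.13 = 21.9051
Total = 21.9051 - 2.9767 = 18.9284


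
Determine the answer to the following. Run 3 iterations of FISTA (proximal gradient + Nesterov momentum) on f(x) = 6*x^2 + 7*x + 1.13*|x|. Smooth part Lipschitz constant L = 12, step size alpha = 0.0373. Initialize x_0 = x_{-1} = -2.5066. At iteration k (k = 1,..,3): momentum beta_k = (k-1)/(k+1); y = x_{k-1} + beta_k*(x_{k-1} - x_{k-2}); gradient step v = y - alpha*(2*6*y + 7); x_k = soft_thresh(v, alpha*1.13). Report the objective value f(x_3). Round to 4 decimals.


FISTA on f(x) = 6*x^2 + 7*x + 1.13*|x|
L = 12, alpha = 0.0373
Iteration 1: beta = 0.0, y = -2.5066 + 0.0*(-2.5066 + 2.5066) = -2.5066
  grad(y) = -23.0792, v = y - alpha*grad = -1.6457
  prox(v) = soft_thresh(-1.6457, 0.0421) = -1.6036
Iteration 2: beta = 0.3333, y = -1.6036 + 0.3333*(-1.6036 + 2.5066) = -1.3026
  grad(y) = -8.6311, v = y - alpha*grad = -0.9807
  prox(v) = soft_thresh(-0.9807, 0.0421) = -0.9385
Iteration 3: beta = 0.5, y = -0.9385 + 0.5*(-0.9385 + 1.6036) = -0.606
  grad(y) = -0.2715, v = y - alpha*grad = -0.5958
  prox(v) = soft_thresh(-0.5958, 0.0421) = -0.5537
f(x_3) = 6*(-0.5537)^2 + 7*(-0.5537) + 1.13*|-0.5537| = -1.4107


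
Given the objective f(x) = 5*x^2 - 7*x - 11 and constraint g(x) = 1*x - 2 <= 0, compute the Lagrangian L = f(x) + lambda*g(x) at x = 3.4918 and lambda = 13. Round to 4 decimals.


Step 1: Evaluate f(x).
f(3.4918) = 5*3.4918^2 - 7*3.4918 - 11 = 25.5207
Step 2: Evaluate g(x).
g(3.4918) = 1*3.4918 - 2 = 1.4918
Step 3: Compute Lagrangian.
L = 25.5207 + 13*1.4918 = 44.9141


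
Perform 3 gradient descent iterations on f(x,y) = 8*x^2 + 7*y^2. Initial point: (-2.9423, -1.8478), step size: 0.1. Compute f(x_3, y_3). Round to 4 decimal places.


Gradient descent on f(x,y) = 8*x^2 + 7*y^2.
Starting point: (-2.9423, -1.8478), alpha = 0.1
Step 1: grad_x = 2*8*-2.9423 = -47.0768, grad_y = 2*7*-1.8478 = -25.8692
  x_1 = -2.9423 - 0.1*-47.0768 = 1.7654
  y_1 = -1.8478 - 0.1*-25.8692 = 0.7391
Step 2: grad_x = 2*8*1.7654 = 28.2461, grad_y = 2*7*0.7391 = 10.3477
  x_2 = 1.7654 - 0.1*28.2461 = -1.0592
  y_2 = 0.7391 - 0.1*10.3477 = -0.2956
Step 3: grad_x = 2*8*-1.0592 = -16.9476, grad_y = 2*7*-0.2956 = -4.1391
  x_3 = -1.0592 - 0.1*-16.9476 = 0.6355
  y_3 = -0.2956 - 0.1*-4.1391 = 0.1183
f(0.6355, 0.1183) = 8*0.6355^2 + 7*0.1183^2 = 3.3292


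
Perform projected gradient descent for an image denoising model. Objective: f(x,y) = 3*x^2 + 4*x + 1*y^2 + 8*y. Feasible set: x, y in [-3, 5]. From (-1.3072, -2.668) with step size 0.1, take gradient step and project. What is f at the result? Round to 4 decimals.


Step 1: Compute gradient at (-1.3072, -2.668).
grad_x = 2*3*-1.3072 + 4 = -3.8432
grad_y = 2*1*-2.668 + 8 = 2.664
Step 2: Gradient step.
x_raw = -1.3072 - 0.1*-3.8432 = -0.9229
y_raw = -2.668 - 0.1*2.664 = -2.9344
Step 3: Project onto [-3, 5].
x_proj = clip(-0.9229) = -0.9229
y_proj = clip(-2.9344) = -2.9344
Step 4: Evaluate f.
f(-0.9229, -2.9344) = -16.0009


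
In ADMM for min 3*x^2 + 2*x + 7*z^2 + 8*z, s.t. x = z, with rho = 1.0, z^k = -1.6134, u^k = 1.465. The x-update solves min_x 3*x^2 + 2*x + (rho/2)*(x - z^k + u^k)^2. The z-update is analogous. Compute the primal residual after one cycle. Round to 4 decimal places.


ADMM iteration with rho = 1.0, z^k = -1.6134, u^k = 1.465
Step 1: x-update.
Minimize 3*x^2 + 2*x + (1.0/2)*(x + 1.6134 + 1.465)^2
FOC: (2*3 + 1.0)*x = -2 + 1.0*(-1.6134 - 1.465)
x^{k+1} = -0.7255
Step 2: z-update.
Minimize 7*z^2 + 8*z + (1.0/2)*(-0.7255 - z + 1.465)^2
FOC: (2*7 + 1.0)*z = -8 + 1.0*(-0.7255 + 1.465)
z^{k+1} = -0.484
Step 3: u-update.
u^{k+1} = 1.465 - 0.7255 + 0.484 = 1.2235
Step 4: Primal residual = |-0.7255 + 0.484| = 0.2415


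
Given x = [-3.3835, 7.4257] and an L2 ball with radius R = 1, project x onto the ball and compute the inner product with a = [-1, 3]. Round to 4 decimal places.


Step 1: Compute ||x|| (intermediates to 6 decimals).
||x|| = sqrt((-3.3835)^2 + 7.4257^2) = 8.160214
Step 2: Project.
Since ||x|| > R, scale = R/||x|| = 1/8.160214 = 0.122546, proj(x) = scale * x
proj(x) = [-0.414634, 0.90999]
Step 3: Dot product.
a^T * proj(x) = -1*(-0.414634) + 3*0.90999 = 3.1446


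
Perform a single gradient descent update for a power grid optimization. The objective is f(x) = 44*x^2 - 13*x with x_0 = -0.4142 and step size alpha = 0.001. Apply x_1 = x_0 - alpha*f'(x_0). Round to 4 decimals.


We compute the gradient at x_0 and apply the update.
f'(x) = 88*x - 13
f'(-0.4142) = 88*-0.4142 - 13 = -49.4496
x_1 = -0.4142 - 0.001*-49.4496 = -0.3648


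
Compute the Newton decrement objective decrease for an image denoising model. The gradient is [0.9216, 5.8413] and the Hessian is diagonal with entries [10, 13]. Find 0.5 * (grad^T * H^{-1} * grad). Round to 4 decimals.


Step 1: H is diagonal, so H^(-1) * g = [0.0922, 0.4493].
Step 2: g^T H^(-1) g = sum_i g_i^2 / H_ii
  = (0.9216)^2/10 + (5.8413)^2/13
  = 0.0849 + 2.6247 = 2.7096
Step 3: Objective decrease = 0.5 * g^T H^(-1) g = 1.3548


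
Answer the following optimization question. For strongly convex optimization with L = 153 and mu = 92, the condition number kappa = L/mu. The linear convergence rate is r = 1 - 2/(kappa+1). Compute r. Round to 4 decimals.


Step 1: Compute the condition number.
kappa = L/mu = 153/92 = 1.663
Step 2: Compute the convergence rate.
r = 1 - 2/(kappa + 1) = 1 - 2*mu/(L + mu) = (L - mu)/(L + mu) = 61/245 = 0.249


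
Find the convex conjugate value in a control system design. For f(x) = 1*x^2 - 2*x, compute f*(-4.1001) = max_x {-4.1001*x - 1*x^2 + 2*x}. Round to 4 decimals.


f*(y) = sup_x {y*x - a*x^2 - b*x} = sup_x {(y-b)*x - a*x^2}
FOC: (y - b) - 2a*x = 0 => x* = (y - b)/(2a)
x* = (-4.1001 + 2)/(2*1) = -1.0501
f*(-4.1001) = (y-b)^2/(4a) = (-4.1001 + 2)^2/(4*1)
= 4.4104/4 = 1.1026


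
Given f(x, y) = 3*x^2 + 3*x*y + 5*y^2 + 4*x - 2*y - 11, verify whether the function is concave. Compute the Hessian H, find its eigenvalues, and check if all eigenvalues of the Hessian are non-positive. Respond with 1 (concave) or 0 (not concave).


The Hessian of f(x,y) = 3*x^2 + 3*x*y + 5*y^2 + 4*x - 2*y - 11 is:
H = [[6, 3], [3, 10]]
Trace = 6 + 10 = 16
Determinant = 6*10 - (3)^2 = 51
Discriminant = (16)^2 - 4*51 = 52.0
Eigenvalues: lambda_1 = 4.3944, lambda_2 = 11.6056
The function is not concave.

0


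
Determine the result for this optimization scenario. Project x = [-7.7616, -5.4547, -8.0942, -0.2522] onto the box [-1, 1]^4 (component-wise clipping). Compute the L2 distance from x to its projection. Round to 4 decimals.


Project each component onto [-1, 1].
clip(-7.7616) = -1.0, clip(-5.4547) = -1.0, clip(-8.0942) = -1.0, clip(-0.2522) = -0.2522
Projection = [-1.0, -1.0, -1.0, -0.2522]
Squared diffs: [45.7192, 19.8444, 50.3277, 0.0]
Distance = sqrt(115.8913) = 10.7653


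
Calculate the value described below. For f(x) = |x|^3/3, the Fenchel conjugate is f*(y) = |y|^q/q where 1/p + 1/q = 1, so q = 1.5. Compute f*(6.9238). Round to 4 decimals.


The conjugate exponent q satisfies 1/p + 1/q = 1.
p = 3, so q = 3/(3 - 1) = 1.5
|y|^q = 6.9238^1.5 = 18.2187
f*(6.9238) = 18.2187 / 1.5 = 12.1458


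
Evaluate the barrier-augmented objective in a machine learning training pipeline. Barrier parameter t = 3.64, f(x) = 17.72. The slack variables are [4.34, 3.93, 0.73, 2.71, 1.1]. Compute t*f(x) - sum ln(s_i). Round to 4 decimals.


Step 1: Compute log-barrier.
ln values: [1.4679, 1.3686, -0.3147, 0.9969, 0.0953]
phi = -(1.4679 + 1.3686 - 0.3147 + 0.9969 + 0.0953) = -3.6141
Step 2: Compute augmented objective.
t*f(x) = 3.64*17.72 = 64.5008
Total = 64.5008 - 3.6141 = 60.8867


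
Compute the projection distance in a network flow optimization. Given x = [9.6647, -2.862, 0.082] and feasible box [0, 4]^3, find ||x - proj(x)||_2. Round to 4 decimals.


Project each component onto [0, 4].
clip(9.6647) = 4.0, clip(-2.862) = 0.0, clip(0.082) = 0.082
Projection = [4.0, 0.0, 0.082]
Squared diffs: [32.0888, 8.191, 0.0]
Distance = sqrt(40.2798) = 6.3466


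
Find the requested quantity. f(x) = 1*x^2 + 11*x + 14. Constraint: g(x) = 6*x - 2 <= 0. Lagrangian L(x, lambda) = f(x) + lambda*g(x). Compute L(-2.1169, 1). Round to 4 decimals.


Step 1: Evaluate f(x).
f(-2.1169) = 1*(-2.1169)^2 + 11*(-2.1169) + 14 = -4.8046
Step 2: Evaluate g(x).
g(-2.1169) = 6*-2.1169 - 2 = -14.7014
Step 3: Compute Lagrangian.
L = -4.8046 + 1*-14.7014 = -19.506


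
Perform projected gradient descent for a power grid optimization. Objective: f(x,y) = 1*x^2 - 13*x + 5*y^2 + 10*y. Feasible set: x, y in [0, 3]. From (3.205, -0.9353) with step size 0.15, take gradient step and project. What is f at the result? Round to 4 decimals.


Step 1: Compute gradient at (3.205, -0.9353).
grad_x = 2*1*3.205 - 13 = -6.59
grad_y = 2*5*-0.9353 + 10 = 0.647
Step 2: Gradient step.
x_raw = 3.205 - 0.15*-6.59 = 4.1935
y_raw = -0.9353 - 0.15*0.647 = -1.0324
Step 3: Project onto [0, 3].
x_proj = clip(4.1935) = 3.0
y_proj = clip(-1.0324) = 0.0
Step 4: Evaluate f.
f(3.0, 0.0) = -30.0


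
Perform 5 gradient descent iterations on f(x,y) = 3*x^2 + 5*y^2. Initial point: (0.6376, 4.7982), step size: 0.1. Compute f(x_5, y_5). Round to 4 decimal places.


Gradient descent on f(x,y) = 3*x^2 + 5*y^2.
Starting point: (0.6376, 4.7982), alpha = 0.1
Step 1: grad_x = 2*3*0.6376 = 3.8256, grad_y = 2*5*4.7982 = 47.982
  x_1 = 0.6376 - 0.1*3.8256 = 0.255
  y_1 = 4.7982 - 0.1*47.982 = -0.0
Step 2: grad_x = 2*3*0.255 = 1.5302, grad_y = 2*5*-0.0 = -0.0
  x_2 = 0.255 - 0.1*1.5302 = 0.102
  y_2 = -0.0 - 0.1*-0.0 = 0.0
Step 3: grad_x = 2*3*0.102 = 0.6121, grad_y = 2*5*0.0 = 0.0
  x_3 = 0.102 - 0.1*0.6121 = 0.0408
  y_3 = 0.0 - 0.1*0.0 = 0.0
Step 4: grad_x = 2*3*0.0408 = 0.2448, grad_y = 2*5*0.0 = 0.0
  x_4 = 0.0408 - 0.1*0.2448 = 0.0163
  y_4 = 0.0 - 0.1*0.0 = 0.0
Step 5: grad_x = 2*3*0.0163 = 0.0979, grad_y = 2*5*0.0 = 0.0
  x_5 = 0.0163 - 0.1*0.0979 = 0.0065
  y_5 = 0.0 - 0.1*0.0 = 0.0
f(0.0065, 0.0) = 3*0.0065^2 + 5*0.0^2 = 0.0001


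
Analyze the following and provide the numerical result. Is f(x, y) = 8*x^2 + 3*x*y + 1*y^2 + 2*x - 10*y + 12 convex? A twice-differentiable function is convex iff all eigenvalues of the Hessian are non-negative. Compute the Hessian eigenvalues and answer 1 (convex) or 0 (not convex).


The Hessian of f(x,y) = 8*x^2 + 3*x*y + 1*y^2 + 2*x - 10*y + 12 is:
H = [[16, 3], [3, 2]]
Trace = 16 + 2 = 18
Determinant = 16*2 - (3)^2 = 23
Discriminant = (18)^2 - 4*23 = 232.0
Eigenvalues: lambda_1 = 1.3842, lambda_2 = 16.6158
The function is convex.

1


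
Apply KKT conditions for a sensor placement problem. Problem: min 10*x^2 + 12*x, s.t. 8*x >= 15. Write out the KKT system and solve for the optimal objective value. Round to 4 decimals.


Step 1: Try lambda = 0 (constraint inactive).
x_unc = -12/(2*10) = -0.6
Check: 8*-0.6 = -4.8 < 15 -- violated!
Step 2: Constraint must be active: 8*x = 15
x* = 15/8 = 1.875
lambda = (2*10*1.875 + 12)/8 = 6.1875
Step 3: Compute optimal value.
f(x*) = 10*1.875^2 + 12*1.875 = 57.6563
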